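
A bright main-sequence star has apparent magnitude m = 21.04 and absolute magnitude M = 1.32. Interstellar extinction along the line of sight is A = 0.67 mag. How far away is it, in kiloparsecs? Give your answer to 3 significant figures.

d ≈ 64.6 kpc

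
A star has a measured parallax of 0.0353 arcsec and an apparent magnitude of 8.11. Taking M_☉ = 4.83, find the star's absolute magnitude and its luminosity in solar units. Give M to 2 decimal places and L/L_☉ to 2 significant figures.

d = 1/p = 1/0.0353″ = 28.33 pc
M = m − 5 log₁₀ d + 5 = 8.11 − 5·1.4522 + 5 = 5.849
M − M_☉ = 5.849 − 4.83 = 1.019
L/L_☉ = 10^(−0.4 × 1.019) = 0.3912

M ≈ 5.85; L/L_☉ ≈ 0.39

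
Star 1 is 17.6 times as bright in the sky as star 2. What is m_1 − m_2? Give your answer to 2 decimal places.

m_1 − m_2 ≈ -3.11

Pogson: Δm = −2.5 log₁₀(ratio) = −2.5 log₁₀(17.6) = −2.5 × 1.2455 = -3.114
Star 1 is brighter, so it has the smaller magnitude: the difference is negative.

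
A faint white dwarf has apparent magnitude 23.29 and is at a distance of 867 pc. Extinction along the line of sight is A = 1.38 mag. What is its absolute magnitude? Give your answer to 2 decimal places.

M ≈ 12.22

5 log₁₀(d/10 pc) = 5 log₁₀(867.0) − 5 = 9.690
M = m − 5 log₁₀(d/10) − A = 23.29 − 9.690 − 1.38 = 12.220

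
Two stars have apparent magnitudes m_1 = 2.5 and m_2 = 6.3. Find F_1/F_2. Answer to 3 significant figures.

F_1/F_2 ≈ 33.1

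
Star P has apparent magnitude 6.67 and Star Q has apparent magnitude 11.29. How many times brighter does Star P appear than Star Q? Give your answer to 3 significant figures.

Δm = 6.67 − (11.29) = -4.62
Flux ratio = 10^(−0.4 Δm) = 10^(−0.4 × -4.62) = 10^1.848 = 70.47

70.5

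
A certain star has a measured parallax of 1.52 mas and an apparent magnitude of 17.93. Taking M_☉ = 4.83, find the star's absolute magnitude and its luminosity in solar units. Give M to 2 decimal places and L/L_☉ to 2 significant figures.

d = 1/p = 1000/1.52 mas = 657.9 pc
M = m − 5 log₁₀ d + 5 = 17.93 − 5·2.8182 + 5 = 8.839
M − M_☉ = 8.839 − 4.83 = 4.009
L/L_☉ = 10^(−0.4 × 4.009) = 0.02491

M ≈ 8.84; L/L_☉ ≈ 0.025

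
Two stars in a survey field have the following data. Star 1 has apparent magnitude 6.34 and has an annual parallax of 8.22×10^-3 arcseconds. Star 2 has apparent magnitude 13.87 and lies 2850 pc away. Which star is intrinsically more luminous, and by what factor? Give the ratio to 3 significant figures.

Star 1: d = 1/p = 1/8.22×10^-3″ = 121.7 pc
Star 1: M = m − 5 log₁₀ d + 5 = 6.34 − 5·2.0851 + 5 = 0.914
Star 2: M = m − 5 log₁₀ d + 5 = 13.87 − 5·3.4548 + 5 = 1.596
ΔM = M_1 − M_2 = 0.914 − (1.596) = -0.681; smaller M is more luminous → Star 1.
L ratio = 10^(0.4 |ΔM|) = 10^0.273 = 1.873

Star 1 is more luminous, by a factor of 1.87.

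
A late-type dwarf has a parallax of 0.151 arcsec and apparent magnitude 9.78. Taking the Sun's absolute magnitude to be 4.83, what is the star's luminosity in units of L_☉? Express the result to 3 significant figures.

d = 1/p = 1/0.151″ = 6.623 pc
M = m − 5 log₁₀ d + 5 = 9.78 − 5·0.8210 + 5 = 10.675
M − M_☉ = 10.675 − 4.83 = 5.845
L/L_☉ = 10^(−0.4 × 5.845) = 4.592×10^-3

L/L_☉ ≈ 4.59×10^-3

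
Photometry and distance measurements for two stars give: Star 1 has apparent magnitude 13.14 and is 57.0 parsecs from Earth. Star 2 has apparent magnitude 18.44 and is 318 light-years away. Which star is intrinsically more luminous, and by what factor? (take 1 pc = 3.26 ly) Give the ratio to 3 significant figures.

Star 1: M = m − 5 log₁₀ d + 5 = 13.14 − 5·1.7559 + 5 = 9.361
Star 2: d = 318 ly / 3.26 = 97.55 pc
Star 2: M = m − 5 log₁₀ d + 5 = 18.44 − 5·1.9892 + 5 = 13.494
ΔM = M_1 − M_2 = 9.361 − (13.494) = -4.133; smaller M is more luminous → Star 1.
L ratio = 10^(0.4 |ΔM|) = 10^1.653 = 45.01

Star 1 is more luminous, by a factor of 45.0.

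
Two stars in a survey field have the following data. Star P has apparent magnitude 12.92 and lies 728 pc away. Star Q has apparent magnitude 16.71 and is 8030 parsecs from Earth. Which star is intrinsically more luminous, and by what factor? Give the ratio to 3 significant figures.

Star P: M = m − 5 log₁₀ d + 5 = 12.92 − 5·2.8621 + 5 = 3.609
Star Q: M = m − 5 log₁₀ d + 5 = 16.71 − 5·3.9047 + 5 = 2.186
ΔM = M_P − M_Q = 3.609 − (2.186) = 1.423; smaller M is more luminous → Star Q.
L ratio = 10^(0.4 |ΔM|) = 10^0.569 = 3.708

Star Q is more luminous, by a factor of 3.71.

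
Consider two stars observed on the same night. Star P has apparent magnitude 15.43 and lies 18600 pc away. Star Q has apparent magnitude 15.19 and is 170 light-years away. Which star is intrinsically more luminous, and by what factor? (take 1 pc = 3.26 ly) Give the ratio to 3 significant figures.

Star P: M = m − 5 log₁₀ d + 5 = 15.43 − 5·4.2695 + 5 = -0.918
Star Q: d = 170 ly / 3.26 = 52.15 pc
Star Q: M = m − 5 log₁₀ d + 5 = 15.19 − 5·1.7172 + 5 = 11.604
ΔM = M_P − M_Q = -0.918 − (11.604) = -12.521; smaller M is more luminous → Star P.
L ratio = 10^(0.4 |ΔM|) = 10^5.009 = 102000

Star P is more luminous, by a factor of 102000.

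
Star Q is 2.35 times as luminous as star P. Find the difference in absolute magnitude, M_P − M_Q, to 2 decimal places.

Pogson: ΔM = −2.5 log₁₀(ratio) = −2.5 log₁₀(2.35) = −2.5 × 0.3711 = -0.928
Star Q is brighter so has the smaller magnitude: M_P − M_Q is positive.

M_P − M_Q ≈ 0.93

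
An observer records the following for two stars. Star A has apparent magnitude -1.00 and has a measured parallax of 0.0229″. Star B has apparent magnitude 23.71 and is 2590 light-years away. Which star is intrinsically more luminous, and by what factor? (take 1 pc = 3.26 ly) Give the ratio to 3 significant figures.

Star A: d = 1/p = 1/0.0229″ = 43.67 pc
Star A: M = m − 5 log₁₀ d + 5 = -1.00 − 5·1.6402 + 5 = -4.201
Star B: d = 2590 ly / 3.26 = 794.5 pc
Star B: M = m − 5 log₁₀ d + 5 = 23.71 − 5·2.9001 + 5 = 14.210
ΔM = M_A − M_B = -4.201 − (14.210) = -18.410; smaller M is more luminous → Star A.
L ratio = 10^(0.4 |ΔM|) = 10^7.364 = 2.313×10^7

Star A is more luminous, by a factor of 2.31×10^7.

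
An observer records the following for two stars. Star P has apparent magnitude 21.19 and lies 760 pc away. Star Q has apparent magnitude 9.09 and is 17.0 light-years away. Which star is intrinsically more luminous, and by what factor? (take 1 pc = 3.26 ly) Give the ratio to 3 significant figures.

Star Q is more luminous, by a factor of 3.26.

Star P: M = m − 5 log₁₀ d + 5 = 21.19 − 5·2.8808 + 5 = 11.786
Star Q: d = 17.0 ly / 3.26 = 5.215 pc
Star Q: M = m − 5 log₁₀ d + 5 = 9.09 − 5·0.7172 + 5 = 10.504
ΔM = M_P − M_Q = 11.786 − (10.504) = 1.282; smaller M is more luminous → Star Q.
L ratio = 10^(0.4 |ΔM|) = 10^0.513 = 3.257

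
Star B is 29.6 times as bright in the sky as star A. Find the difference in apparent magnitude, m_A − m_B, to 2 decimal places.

m_A − m_B ≈ 3.68

Pogson: Δm = −2.5 log₁₀(ratio) = −2.5 log₁₀(29.6) = −2.5 × 1.4713 = -3.678
Star B is brighter so has the smaller magnitude: m_A − m_B is positive.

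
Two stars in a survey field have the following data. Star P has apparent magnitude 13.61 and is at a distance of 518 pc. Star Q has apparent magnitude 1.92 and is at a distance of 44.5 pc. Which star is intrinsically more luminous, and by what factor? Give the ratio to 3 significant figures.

Star Q is more luminous, by a factor of 350.

Star P: M = m − 5 log₁₀ d + 5 = 13.61 − 5·2.7143 + 5 = 5.038
Star Q: M = m − 5 log₁₀ d + 5 = 1.92 − 5·1.6484 + 5 = -1.322
ΔM = M_P − M_Q = 5.038 − (-1.322) = 6.360; smaller M is more luminous → Star Q.
L ratio = 10^(0.4 |ΔM|) = 10^2.544 = 350.0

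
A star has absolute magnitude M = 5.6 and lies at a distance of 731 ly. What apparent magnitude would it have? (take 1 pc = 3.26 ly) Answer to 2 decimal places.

m ≈ 12.35

d = 731 ly / 3.26 = 224.2 pc
m = M + 5 log₁₀ d − 5 = 5.6 + 5·2.3507 − 5 = 12.353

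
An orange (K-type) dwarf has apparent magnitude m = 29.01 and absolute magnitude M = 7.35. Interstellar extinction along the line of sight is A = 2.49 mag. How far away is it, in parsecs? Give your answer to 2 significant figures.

d ≈ 68000 pc

m − M = 5 log₁₀(d/10 pc) + A  ⇒  29.01 − (7.35) − 2.49 = 5 log₁₀(d/10)
19.170 = 5 log₁₀(d/10)
log₁₀ d = (m − M − A)/5 + 1 = 4.8340
d = 10^4.8340 = 68230 pc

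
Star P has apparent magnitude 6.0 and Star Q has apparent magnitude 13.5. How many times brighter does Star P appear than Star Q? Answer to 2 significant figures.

1000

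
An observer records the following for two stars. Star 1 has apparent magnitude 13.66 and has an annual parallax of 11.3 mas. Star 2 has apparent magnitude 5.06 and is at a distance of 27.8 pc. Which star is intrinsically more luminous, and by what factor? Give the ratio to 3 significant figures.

Star 1: p = 11.3 mas = 0.0113″ → d = 1/p = 88.50 pc
Star 1: M = m − 5 log₁₀ d + 5 = 13.66 − 5·1.9469 + 5 = 8.925
Star 2: M = m − 5 log₁₀ d + 5 = 5.06 − 5·1.4440 + 5 = 2.840
ΔM = M_1 − M_2 = 8.925 − (2.840) = 6.086; smaller M is more luminous → Star 2.
L ratio = 10^(0.4 |ΔM|) = 10^2.434 = 271.8

Star 2 is more luminous, by a factor of 272.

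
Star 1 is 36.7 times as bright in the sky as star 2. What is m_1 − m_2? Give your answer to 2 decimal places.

Pogson: Δm = −2.5 log₁₀(ratio) = −2.5 log₁₀(36.7) = −2.5 × 1.5647 = -3.912
Star 1 is brighter, so it has the smaller magnitude: the difference is negative.

m_1 − m_2 ≈ -3.91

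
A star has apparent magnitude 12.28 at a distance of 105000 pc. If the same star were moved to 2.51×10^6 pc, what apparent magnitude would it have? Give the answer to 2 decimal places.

Flux ∝ 1/d², so Δm = 5 log₁₀(d₂/d₁) = 5 log₁₀(2.51×10^6/105000) = 6.892
m₂ = m₁ + Δm = 12.28 + (6.892) = 19.172

m ≈ 19.17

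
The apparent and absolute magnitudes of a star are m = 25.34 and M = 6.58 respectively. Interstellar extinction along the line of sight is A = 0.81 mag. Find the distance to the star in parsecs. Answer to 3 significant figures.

m − M = 5 log₁₀(d/10 pc) + A  ⇒  25.34 − (6.58) − 0.81 = 5 log₁₀(d/10)
17.950 = 5 log₁₀(d/10)
log₁₀ d = (m − M − A)/5 + 1 = 4.5900
d = 10^4.5900 = 38900 pc

d ≈ 38900 pc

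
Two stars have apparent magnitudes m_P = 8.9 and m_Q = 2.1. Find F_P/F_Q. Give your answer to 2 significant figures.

Magnitude difference = 6.8
Flux ratio = 10^(−0.4 Δm) = 10^(−0.4 × 6.8) = 10^-2.720 = 1.905×10^-3

F_P/F_Q ≈ 1.9×10^-3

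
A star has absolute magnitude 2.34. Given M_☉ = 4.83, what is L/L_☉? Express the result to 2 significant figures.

M − M_☉ = 2.34 − 4.83 = -2.490
L/L_☉ = 10^(−0.4 (M − M_☉)) = 10^0.996 = 9.908

L/L_☉ ≈ 9.9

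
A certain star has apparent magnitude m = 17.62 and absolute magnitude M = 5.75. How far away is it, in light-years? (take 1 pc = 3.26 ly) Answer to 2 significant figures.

Distance modulus: m − M = 17.62 − (5.75) = 11.870
m − M = 5 log₁₀ d − 5
log₁₀ d = (m − M)/5 + 1 = 3.3740
d = 10^3.3740 = 2366 pc
= 7713 ly

d ≈ 7700 ly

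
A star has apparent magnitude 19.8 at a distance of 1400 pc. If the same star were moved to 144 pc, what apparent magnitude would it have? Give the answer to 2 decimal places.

m ≈ 14.86

Flux ∝ 1/d², so Δm = 5 log₁₀(d₂/d₁) = 5 log₁₀(144/1400) = -4.939
m₂ = m₁ + Δm = 19.8 + (-4.939) = 14.861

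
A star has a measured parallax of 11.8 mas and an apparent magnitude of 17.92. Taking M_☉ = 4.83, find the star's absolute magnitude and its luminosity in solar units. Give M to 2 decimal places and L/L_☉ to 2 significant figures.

M ≈ 13.28; L/L_☉ ≈ 4.2×10^-4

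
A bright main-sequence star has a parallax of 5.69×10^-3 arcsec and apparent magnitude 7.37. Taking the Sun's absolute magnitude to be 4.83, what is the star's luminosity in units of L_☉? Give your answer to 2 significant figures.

d = 1/p = 1/5.69×10^-3″ = 175.7 pc
M = m − 5 log₁₀ d + 5 = 7.37 − 5·2.2449 + 5 = 1.146
M − M_☉ = 1.146 − 4.83 = -3.684
L/L_☉ = 10^(−0.4 × -3.684) = 29.77

L/L_☉ ≈ 30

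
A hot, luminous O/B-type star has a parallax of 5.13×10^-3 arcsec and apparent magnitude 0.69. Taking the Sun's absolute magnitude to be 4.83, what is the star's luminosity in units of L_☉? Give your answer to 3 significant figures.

d = 1/p = 1/5.13×10^-3″ = 194.9 pc
M = m − 5 log₁₀ d + 5 = 0.69 − 5·2.2899 + 5 = -5.759
M − M_☉ = -5.759 − 4.83 = -10.589
L/L_☉ = 10^(−0.4 × -10.589) = 17210

L/L_☉ ≈ 17200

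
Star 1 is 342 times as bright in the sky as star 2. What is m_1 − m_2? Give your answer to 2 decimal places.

Pogson: Δm = −2.5 log₁₀(ratio) = −2.5 log₁₀(342) = −2.5 × 2.5340 = -6.335
Star 1 is brighter, so it has the smaller magnitude: the difference is negative.

m_1 − m_2 ≈ -6.34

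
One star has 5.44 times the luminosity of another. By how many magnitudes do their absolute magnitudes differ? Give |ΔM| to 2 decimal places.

|ΔM| ≈ 1.84

Pogson: ΔM = −2.5 log₁₀(ratio) = −2.5 log₁₀(5.44) = −2.5 × 0.7356 = -1.839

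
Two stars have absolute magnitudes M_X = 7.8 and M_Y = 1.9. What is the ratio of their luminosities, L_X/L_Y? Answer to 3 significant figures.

L_X/L_Y ≈ 4.37×10^-3

ΔM = M_X − M_Y = 5.9
L_X/L_Y = 10^(−0.4 ΔM) = 10^-2.360 = 4.365×10^-3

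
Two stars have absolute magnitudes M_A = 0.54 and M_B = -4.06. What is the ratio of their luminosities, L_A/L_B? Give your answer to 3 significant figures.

ΔM = M_A − M_B = 4.60
L_A/L_B = 10^(−0.4 ΔM) = 10^-1.840 = 0.01445

L_A/L_B ≈ 0.0145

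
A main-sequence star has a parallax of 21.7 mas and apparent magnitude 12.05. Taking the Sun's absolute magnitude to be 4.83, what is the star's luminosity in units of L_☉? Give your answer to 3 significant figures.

L/L_☉ ≈ 0.0275

d = 1/p = 1000/21.7 mas = 46.08 pc
M = m − 5 log₁₀ d + 5 = 12.05 − 5·1.6635 + 5 = 8.732
M − M_☉ = 8.732 − 4.83 = 3.902
L/L_☉ = 10^(−0.4 × 3.902) = 0.02748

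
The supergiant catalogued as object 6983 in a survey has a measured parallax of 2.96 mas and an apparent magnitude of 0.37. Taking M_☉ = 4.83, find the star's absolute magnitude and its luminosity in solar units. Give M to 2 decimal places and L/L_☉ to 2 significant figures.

M ≈ -7.27; L/L_☉ ≈ 69000

d = 1/p = 1000/2.96 mas = 337.8 pc
M = m − 5 log₁₀ d + 5 = 0.37 − 5·2.5287 + 5 = -7.274
M − M_☉ = -7.274 − 4.83 = -12.104
L/L_☉ = 10^(−0.4 × -12.104) = 69410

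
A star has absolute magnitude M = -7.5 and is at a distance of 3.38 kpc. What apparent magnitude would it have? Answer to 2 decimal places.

d = 3.38 kpc = 3380 pc
m = M + 5 log₁₀ d − 5 = -7.5 + 5·3.5289 − 5 = 5.145

m ≈ 5.14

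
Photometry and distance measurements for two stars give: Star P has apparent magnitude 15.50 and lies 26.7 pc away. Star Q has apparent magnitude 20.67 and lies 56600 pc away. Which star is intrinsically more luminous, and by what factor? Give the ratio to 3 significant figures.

Star Q is more luminous, by a factor of 38400.

Star P: M = m − 5 log₁₀ d + 5 = 15.50 − 5·1.4265 + 5 = 13.367
Star Q: M = m − 5 log₁₀ d + 5 = 20.67 − 5·4.7528 + 5 = 1.906
ΔM = M_P − M_Q = 13.367 − (1.906) = 11.462; smaller M is more luminous → Star Q.
L ratio = 10^(0.4 |ΔM|) = 10^4.585 = 38420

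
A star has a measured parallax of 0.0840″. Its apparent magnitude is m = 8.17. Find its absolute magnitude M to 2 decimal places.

d = 1/p = 1/0.0840″ = 11.90 pc
5 log₁₀(d/10 pc) = 5 log₁₀(11.90) − 5 = 0.379
M = m − 5 log₁₀(d/10) = 8.17 − 0.379 = 7.791

M ≈ 7.79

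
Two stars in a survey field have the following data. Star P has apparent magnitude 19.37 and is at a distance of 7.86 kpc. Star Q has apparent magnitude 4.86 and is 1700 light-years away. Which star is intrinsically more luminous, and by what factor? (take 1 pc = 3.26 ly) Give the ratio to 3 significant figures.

Star Q is more luminous, by a factor of 2800.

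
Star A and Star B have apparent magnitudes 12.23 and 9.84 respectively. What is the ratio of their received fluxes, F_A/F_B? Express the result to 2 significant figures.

Magnitude difference = 2.39
Flux ratio = 10^(−0.4 Δm) = 10^(−0.4 × 2.39) = 10^-0.956 = 0.1107

F_A/F_B ≈ 0.11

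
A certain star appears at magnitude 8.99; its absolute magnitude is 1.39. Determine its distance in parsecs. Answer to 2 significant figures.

μ = m − M = 7.600
m − M = 5 log₁₀ d − 5
log₁₀ d = (m − M)/5 + 1 = 2.5200
d = 10^2.5200 = 331.1 pc

d ≈ 330 pc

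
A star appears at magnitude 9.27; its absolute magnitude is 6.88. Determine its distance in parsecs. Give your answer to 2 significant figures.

d ≈ 30 pc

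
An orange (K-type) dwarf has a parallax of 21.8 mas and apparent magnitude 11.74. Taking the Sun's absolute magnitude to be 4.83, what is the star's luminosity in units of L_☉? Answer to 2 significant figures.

L/L_☉ ≈ 0.036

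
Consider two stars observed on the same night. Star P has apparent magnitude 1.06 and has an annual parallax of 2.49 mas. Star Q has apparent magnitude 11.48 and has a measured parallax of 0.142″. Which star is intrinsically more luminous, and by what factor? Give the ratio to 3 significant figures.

Star P is more luminous, by a factor of 4.79×10^7.

Star P: p = 2.49 mas = 2.49×10^-3″ → d = 1/p = 401.6 pc
Star P: M = m − 5 log₁₀ d + 5 = 1.06 − 5·2.6038 + 5 = -6.959
Star Q: d = 1/p = 1/0.142″ = 7.042 pc
Star Q: M = m − 5 log₁₀ d + 5 = 11.48 − 5·0.8477 + 5 = 12.241
ΔM = M_P − M_Q = -6.959 − (12.241) = -19.200; smaller M is more luminous → Star P.
L ratio = 10^(0.4 |ΔM|) = 10^7.680 = 4.788×10^7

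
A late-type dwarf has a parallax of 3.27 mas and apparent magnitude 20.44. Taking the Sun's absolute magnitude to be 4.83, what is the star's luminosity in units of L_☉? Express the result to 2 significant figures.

d = 1/p = 1000/3.27 mas = 305.8 pc
M = m − 5 log₁₀ d + 5 = 20.44 − 5·2.4855 + 5 = 13.013
M − M_☉ = 13.013 − 4.83 = 8.183
L/L_☉ = 10^(−0.4 × 8.183) = 5.332×10^-4

L/L_☉ ≈ 5.3×10^-4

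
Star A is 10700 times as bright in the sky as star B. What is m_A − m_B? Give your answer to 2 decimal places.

m_A − m_B ≈ -10.07

Pogson: Δm = −2.5 log₁₀(ratio) = −2.5 log₁₀(10700) = −2.5 × 4.0294 = -10.073
Star A is brighter, so it has the smaller magnitude: the difference is negative.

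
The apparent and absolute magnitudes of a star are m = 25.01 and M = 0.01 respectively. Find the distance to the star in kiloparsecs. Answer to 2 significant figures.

Distance modulus: m − M = 25.01 − (0.01) = 25.000
m − M = 5 log₁₀ d − 5
log₁₀ d = (m − M)/5 + 1 = 6.0000
d = 10^6.0000 = 1.000×10^6 pc
= 1000 kpc

d ≈ 1000 kpc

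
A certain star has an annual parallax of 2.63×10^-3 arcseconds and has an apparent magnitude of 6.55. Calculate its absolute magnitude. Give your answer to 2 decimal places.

d = 1/p = 1/2.63×10^-3″ = 380.2 pc
5 log₁₀(d/10 pc) = 5 log₁₀(380.2) − 5 = 7.900
M = m − 5 log₁₀(d/10) = 6.55 − 7.900 = -1.350

M ≈ -1.35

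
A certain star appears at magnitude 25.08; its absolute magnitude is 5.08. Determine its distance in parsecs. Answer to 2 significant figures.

Distance modulus: m − M = 25.08 − (5.08) = 20.000
m − M = 5 log₁₀ d − 5
log₁₀ d = (m − M)/5 + 1 = 5.0000
d = 10^5.0000 = 100000 pc

d ≈ 100000 pc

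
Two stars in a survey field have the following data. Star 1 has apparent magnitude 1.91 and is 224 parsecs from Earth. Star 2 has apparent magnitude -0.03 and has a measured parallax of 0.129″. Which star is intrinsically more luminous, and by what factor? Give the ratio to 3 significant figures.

Star 1 is more luminous, by a factor of 140.

Star 1: M = m − 5 log₁₀ d + 5 = 1.91 − 5·2.3502 + 5 = -4.841
Star 2: d = 1/p = 1/0.129″ = 7.752 pc
Star 2: M = m − 5 log₁₀ d + 5 = -0.03 − 5·0.8894 + 5 = 0.523
ΔM = M_1 − M_2 = -4.841 − (0.523) = -5.364; smaller M is more luminous → Star 1.
L ratio = 10^(0.4 |ΔM|) = 10^2.146 = 139.9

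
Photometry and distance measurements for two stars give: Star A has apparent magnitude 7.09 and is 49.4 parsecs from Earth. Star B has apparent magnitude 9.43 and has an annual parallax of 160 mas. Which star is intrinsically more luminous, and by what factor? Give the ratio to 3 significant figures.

Star A is more luminous, by a factor of 539.

Star A: M = m − 5 log₁₀ d + 5 = 7.09 − 5·1.6937 + 5 = 3.621
Star B: p = 160 mas = 0.160″ → d = 1/p = 6.250 pc
Star B: M = m − 5 log₁₀ d + 5 = 9.43 − 5·0.7959 + 5 = 10.451
ΔM = M_A − M_B = 3.621 − (10.451) = -6.829; smaller M is more luminous → Star A.
L ratio = 10^(0.4 |ΔM|) = 10^2.732 = 539.1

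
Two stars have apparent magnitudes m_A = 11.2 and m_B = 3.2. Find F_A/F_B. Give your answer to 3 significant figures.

Δm = 11.2 − (3.2) = 8.0
Flux ratio = 10^(−0.4 Δm) = 10^(−0.4 × 8.0) = 10^-3.200 = 6.310×10^-4

F_A/F_B ≈ 6.31×10^-4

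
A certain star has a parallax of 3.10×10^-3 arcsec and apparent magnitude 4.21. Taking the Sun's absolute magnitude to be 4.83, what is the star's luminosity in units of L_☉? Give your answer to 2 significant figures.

L/L_☉ ≈ 1800

d = 1/p = 1/3.10×10^-3″ = 322.6 pc
M = m − 5 log₁₀ d + 5 = 4.21 − 5·2.5086 + 5 = -3.333
M − M_☉ = -3.333 − 4.83 = -8.163
L/L_☉ = 10^(−0.4 × -8.163) = 1842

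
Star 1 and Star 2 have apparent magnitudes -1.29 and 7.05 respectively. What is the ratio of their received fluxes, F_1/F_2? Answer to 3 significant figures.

Magnitude difference = -8.34
Flux ratio = 10^(−0.4 Δm) = 10^(−0.4 × -8.34) = 10^3.336 = 2168

F_1/F_2 ≈ 2170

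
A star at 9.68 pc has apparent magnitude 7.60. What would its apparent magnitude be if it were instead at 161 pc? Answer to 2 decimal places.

Flux ∝ 1/d², so Δm = 5 log₁₀(d₂/d₁) = 5 log₁₀(161/9.68) = 6.105
m₂ = m₁ + Δm = 7.60 + (6.105) = 13.705

m ≈ 13.70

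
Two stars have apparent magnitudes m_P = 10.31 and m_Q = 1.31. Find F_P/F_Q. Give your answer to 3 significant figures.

Δm = 10.31 − (1.31) = 9.00
Flux ratio = 10^(−0.4 Δm) = 10^(−0.4 × 9.00) = 10^-3.600 = 2.512×10^-4

F_P/F_Q ≈ 2.51×10^-4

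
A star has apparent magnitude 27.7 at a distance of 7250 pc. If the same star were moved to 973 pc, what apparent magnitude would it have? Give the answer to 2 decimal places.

m ≈ 23.34

Flux ∝ 1/d², so Δm = 5 log₁₀(d₂/d₁) = 5 log₁₀(973/7250) = -4.361
m₂ = m₁ + Δm = 27.7 + (-4.361) = 23.339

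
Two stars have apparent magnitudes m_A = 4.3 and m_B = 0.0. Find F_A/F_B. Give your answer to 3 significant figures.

F_A/F_B ≈ 0.0191

Δm = 4.3 − (0.0) = 4.3
Flux ratio = 10^(−0.4 Δm) = 10^(−0.4 × 4.3) = 10^-1.720 = 0.01905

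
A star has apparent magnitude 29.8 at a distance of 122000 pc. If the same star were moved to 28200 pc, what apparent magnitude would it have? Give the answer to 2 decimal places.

Flux ∝ 1/d², so Δm = 5 log₁₀(d₂/d₁) = 5 log₁₀(28200/122000) = -3.181
m₂ = m₁ + Δm = 29.8 + (-3.181) = 26.619

m ≈ 26.62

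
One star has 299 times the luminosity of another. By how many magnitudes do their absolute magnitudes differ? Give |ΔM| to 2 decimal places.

Pogson: ΔM = −2.5 log₁₀(ratio) = −2.5 log₁₀(299) = −2.5 × 2.4757 = -6.189

|ΔM| ≈ 6.19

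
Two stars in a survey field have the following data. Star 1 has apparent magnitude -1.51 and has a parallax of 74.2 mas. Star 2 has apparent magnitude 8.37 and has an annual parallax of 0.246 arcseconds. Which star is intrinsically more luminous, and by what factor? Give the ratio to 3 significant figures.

Star 1 is more luminous, by a factor of 98400.

Star 1: p = 74.2 mas = 0.0742″ → d = 1/p = 13.48 pc
Star 1: M = m − 5 log₁₀ d + 5 = -1.51 − 5·1.1296 + 5 = -2.158
Star 2: d = 1/p = 1/0.246″ = 4.065 pc
Star 2: M = m − 5 log₁₀ d + 5 = 8.37 − 5·0.6091 + 5 = 10.325
ΔM = M_1 − M_2 = -2.158 − (10.325) = -12.483; smaller M is more luminous → Star 1.
L ratio = 10^(0.4 |ΔM|) = 10^4.993 = 98420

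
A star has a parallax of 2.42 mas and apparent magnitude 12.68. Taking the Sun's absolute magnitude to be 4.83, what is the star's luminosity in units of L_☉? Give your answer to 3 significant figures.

d = 1/p = 1000/2.42 mas = 413.2 pc
M = m − 5 log₁₀ d + 5 = 12.68 − 5·2.6162 + 5 = 4.599
M − M_☉ = 4.599 − 4.83 = -0.231
L/L_☉ = 10^(−0.4 × -0.231) = 1.237

L/L_☉ ≈ 1.24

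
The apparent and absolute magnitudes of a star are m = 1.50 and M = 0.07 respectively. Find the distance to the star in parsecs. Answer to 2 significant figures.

d ≈ 19 pc

Distance modulus: m − M = 1.50 − (0.07) = 1.430
m − M = 5 log₁₀ d − 5
log₁₀ d = (m − M)/5 + 1 = 1.2860
d = 10^1.2860 = 19.32 pc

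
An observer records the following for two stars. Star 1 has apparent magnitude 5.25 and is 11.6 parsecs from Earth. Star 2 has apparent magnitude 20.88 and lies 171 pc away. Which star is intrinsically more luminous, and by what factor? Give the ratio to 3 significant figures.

Star 1 is more luminous, by a factor of 8220.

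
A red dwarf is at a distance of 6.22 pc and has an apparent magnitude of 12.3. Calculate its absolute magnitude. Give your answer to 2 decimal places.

M ≈ 13.33

5 log₁₀(d/10 pc) = 5 log₁₀(6.220) − 5 = -1.031
M = m − 5 log₁₀(d/10) = 12.3 + 1.031 = 13.331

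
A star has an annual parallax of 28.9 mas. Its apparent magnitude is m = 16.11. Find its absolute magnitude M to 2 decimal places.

p = 28.9 mas = 0.0289″ → d = 1/p = 34.60 pc
5 log₁₀(d/10 pc) = 5 log₁₀(34.60) − 5 = 2.696
M = m − 5 log₁₀(d/10) = 16.11 − 2.696 = 13.414

M ≈ 13.41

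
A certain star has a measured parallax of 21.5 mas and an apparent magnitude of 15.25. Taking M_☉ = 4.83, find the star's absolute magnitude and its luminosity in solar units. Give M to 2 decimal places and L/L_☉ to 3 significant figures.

d = 1/p = 1000/21.5 mas = 46.51 pc
M = m − 5 log₁₀ d + 5 = 15.25 − 5·1.6676 + 5 = 11.912
M − M_☉ = 11.912 − 4.83 = 7.082
L/L_☉ = 10^(−0.4 × 7.082) = 1.469×10^-3

M ≈ 11.91; L/L_☉ ≈ 1.47×10^-3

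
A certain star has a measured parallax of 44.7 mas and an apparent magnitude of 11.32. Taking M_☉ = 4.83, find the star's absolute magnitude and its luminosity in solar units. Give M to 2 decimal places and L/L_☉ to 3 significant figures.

M ≈ 9.57; L/L_☉ ≈ 0.0127

d = 1/p = 1000/44.7 mas = 22.37 pc
M = m − 5 log₁₀ d + 5 = 11.32 − 5·1.3497 + 5 = 9.572
M − M_☉ = 9.572 − 4.83 = 4.742
L/L_☉ = 10^(−0.4 × 4.742) = 0.01269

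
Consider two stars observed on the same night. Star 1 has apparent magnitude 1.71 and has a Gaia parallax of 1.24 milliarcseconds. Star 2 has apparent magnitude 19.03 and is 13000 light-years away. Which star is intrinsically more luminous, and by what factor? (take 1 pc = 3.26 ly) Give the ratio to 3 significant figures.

Star 1: p = 1.24 mas = 1.24×10^-3″ → d = 1/p = 806.5 pc
Star 1: M = m − 5 log₁₀ d + 5 = 1.71 − 5·2.9066 + 5 = -7.823
Star 2: d = 13000 ly / 3.26 = 3988 pc
Star 2: M = m − 5 log₁₀ d + 5 = 19.03 − 5·3.6007 + 5 = 6.026
ΔM = M_1 − M_2 = -7.823 − (6.026) = -13.849; smaller M is more luminous → Star 1.
L ratio = 10^(0.4 |ΔM|) = 10^5.540 = 346500

Star 1 is more luminous, by a factor of 347000.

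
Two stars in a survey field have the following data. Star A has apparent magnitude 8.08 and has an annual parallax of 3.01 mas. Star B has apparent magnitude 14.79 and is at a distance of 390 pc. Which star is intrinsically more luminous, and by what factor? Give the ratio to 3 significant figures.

Star A is more luminous, by a factor of 351.

Star A: p = 3.01 mas = 3.01×10^-3″ → d = 1/p = 332.2 pc
Star A: M = m − 5 log₁₀ d + 5 = 8.08 − 5·2.5214 + 5 = 0.473
Star B: M = m − 5 log₁₀ d + 5 = 14.79 − 5·2.5911 + 5 = 6.835
ΔM = M_A − M_B = 0.473 − (6.835) = -6.362; smaller M is more luminous → Star A.
L ratio = 10^(0.4 |ΔM|) = 10^2.545 = 350.5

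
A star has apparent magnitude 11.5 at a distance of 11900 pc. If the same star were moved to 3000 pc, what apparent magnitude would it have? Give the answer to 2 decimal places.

Flux ∝ 1/d², so Δm = 5 log₁₀(d₂/d₁) = 5 log₁₀(3000/11900) = -2.992
m₂ = m₁ + Δm = 11.5 + (-2.992) = 8.508

m ≈ 8.51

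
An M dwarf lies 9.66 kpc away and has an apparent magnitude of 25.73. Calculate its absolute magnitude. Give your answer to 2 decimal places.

M ≈ 10.81

d = 9.66 kpc = 9660 pc
5 log₁₀(d/10 pc) = 5 log₁₀(9660) − 5 = 14.925
M = m − 5 log₁₀(d/10) = 25.73 − 14.925 = 10.805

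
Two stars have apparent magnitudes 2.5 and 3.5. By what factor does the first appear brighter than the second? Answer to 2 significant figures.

2.5

Magnitude difference = -1.0
Flux ratio = 10^(−0.4 Δm) = 10^(−0.4 × -1.0) = 10^0.400 = 2.512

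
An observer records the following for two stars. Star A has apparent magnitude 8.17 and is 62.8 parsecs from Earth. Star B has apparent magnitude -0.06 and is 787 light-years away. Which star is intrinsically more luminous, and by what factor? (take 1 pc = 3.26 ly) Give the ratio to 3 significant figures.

Star A: M = m − 5 log₁₀ d + 5 = 8.17 − 5·1.7980 + 5 = 4.180
Star B: d = 787 ly / 3.26 = 241.4 pc
Star B: M = m − 5 log₁₀ d + 5 = -0.06 − 5·2.3828 + 5 = -6.974
ΔM = M_A − M_B = 4.180 − (-6.974) = 11.154; smaller M is more luminous → Star B.
L ratio = 10^(0.4 |ΔM|) = 10^4.462 = 28950

Star B is more luminous, by a factor of 28900.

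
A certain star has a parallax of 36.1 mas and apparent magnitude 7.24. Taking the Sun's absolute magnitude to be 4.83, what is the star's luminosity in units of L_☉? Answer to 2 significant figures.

d = 1/p = 1000/36.1 mas = 27.70 pc
M = m − 5 log₁₀ d + 5 = 7.24 − 5·1.4425 + 5 = 5.028
M − M_☉ = 5.028 − 4.83 = 0.198
L/L_☉ = 10^(−0.4 × 0.198) = 0.8337

L/L_☉ ≈ 0.83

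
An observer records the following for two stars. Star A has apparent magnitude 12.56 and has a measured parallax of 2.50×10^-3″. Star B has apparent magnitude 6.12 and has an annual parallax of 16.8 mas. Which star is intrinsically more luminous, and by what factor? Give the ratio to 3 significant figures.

Star A: d = 1/p = 1/2.50×10^-3″ = 400.0 pc
Star A: M = m − 5 log₁₀ d + 5 = 12.56 − 5·2.6021 + 5 = 4.550
Star B: p = 16.8 mas = 0.0168″ → d = 1/p = 59.52 pc
Star B: M = m − 5 log₁₀ d + 5 = 6.12 − 5·1.7747 + 5 = 2.247
ΔM = M_A − M_B = 4.550 − (2.247) = 2.303; smaller M is more luminous → Star B.
L ratio = 10^(0.4 |ΔM|) = 10^0.921 = 8.342

Star B is more luminous, by a factor of 8.34.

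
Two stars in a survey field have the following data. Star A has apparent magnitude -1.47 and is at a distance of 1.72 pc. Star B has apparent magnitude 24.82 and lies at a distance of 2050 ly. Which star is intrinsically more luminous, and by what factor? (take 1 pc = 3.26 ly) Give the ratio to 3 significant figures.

Star A is more luminous, by a factor of 245000.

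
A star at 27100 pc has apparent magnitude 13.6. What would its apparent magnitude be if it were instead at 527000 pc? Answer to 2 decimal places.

m ≈ 20.04

Flux ∝ 1/d², so Δm = 5 log₁₀(d₂/d₁) = 5 log₁₀(527000/27100) = 6.444
m₂ = m₁ + Δm = 13.6 + (6.444) = 20.044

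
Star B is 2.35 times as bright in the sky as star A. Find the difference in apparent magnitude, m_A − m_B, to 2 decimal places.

m_A − m_B ≈ 0.93

Pogson: Δm = −2.5 log₁₀(ratio) = −2.5 log₁₀(2.35) = −2.5 × 0.3711 = -0.928
Star B is brighter so has the smaller magnitude: m_A − m_B is positive.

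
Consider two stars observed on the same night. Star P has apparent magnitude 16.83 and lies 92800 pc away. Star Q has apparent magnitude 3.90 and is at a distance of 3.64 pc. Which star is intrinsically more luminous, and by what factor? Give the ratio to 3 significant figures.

Star P is more luminous, by a factor of 4370.

Star P: M = m − 5 log₁₀ d + 5 = 16.83 − 5·4.9675 + 5 = -3.008
Star Q: M = m − 5 log₁₀ d + 5 = 3.90 − 5·0.5611 + 5 = 6.094
ΔM = M_P − M_Q = -3.008 − (6.094) = -9.102; smaller M is more luminous → Star P.
L ratio = 10^(0.4 |ΔM|) = 10^3.641 = 4374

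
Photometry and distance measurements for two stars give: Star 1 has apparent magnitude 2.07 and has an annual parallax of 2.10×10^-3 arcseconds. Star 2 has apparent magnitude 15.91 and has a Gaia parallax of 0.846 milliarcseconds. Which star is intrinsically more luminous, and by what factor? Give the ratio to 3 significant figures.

Star 1: d = 1/p = 1/2.10×10^-3″ = 476.2 pc
Star 1: M = m − 5 log₁₀ d + 5 = 2.07 − 5·2.6778 + 5 = -6.319
Star 2: p = 0.846 mas = 8.46×10^-4″ → d = 1/p = 1182 pc
Star 2: M = m − 5 log₁₀ d + 5 = 15.91 − 5·3.0726 + 5 = 5.547
ΔM = M_1 − M_2 = -6.319 − (5.547) = -11.866; smaller M is more luminous → Star 1.
L ratio = 10^(0.4 |ΔM|) = 10^4.746 = 55760

Star 1 is more luminous, by a factor of 55800.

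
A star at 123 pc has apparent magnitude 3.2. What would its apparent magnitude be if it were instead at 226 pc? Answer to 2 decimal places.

m ≈ 4.52

Flux ∝ 1/d², so Δm = 5 log₁₀(d₂/d₁) = 5 log₁₀(226/123) = 1.321
m₂ = m₁ + Δm = 3.2 + (1.321) = 4.521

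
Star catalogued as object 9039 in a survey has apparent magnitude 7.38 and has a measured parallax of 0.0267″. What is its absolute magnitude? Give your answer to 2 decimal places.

d = 1/p = 1/0.0267″ = 37.45 pc
5 log₁₀(d/10 pc) = 5 log₁₀(37.45) − 5 = 2.867
M = m − 5 log₁₀(d/10) = 7.38 − 2.867 = 4.513

M ≈ 4.51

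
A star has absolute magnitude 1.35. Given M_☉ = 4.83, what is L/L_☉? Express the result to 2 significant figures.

L/L_☉ ≈ 25

M − M_☉ = 1.35 − 4.83 = -3.480
L/L_☉ = 10^(−0.4 (M − M_☉)) = 10^1.392 = 24.66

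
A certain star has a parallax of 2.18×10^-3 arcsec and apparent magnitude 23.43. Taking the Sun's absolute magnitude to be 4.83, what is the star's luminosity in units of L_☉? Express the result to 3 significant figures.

L/L_☉ ≈ 7.64×10^-5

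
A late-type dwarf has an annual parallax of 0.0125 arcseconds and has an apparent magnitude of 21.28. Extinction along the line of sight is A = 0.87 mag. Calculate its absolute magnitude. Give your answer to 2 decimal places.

M ≈ 15.89

d = 1/p = 1/0.0125″ = 80.00 pc
5 log₁₀(d/10 pc) = 5 log₁₀(80.00) − 5 = 4.515
M = m − 5 log₁₀(d/10) − A = 21.28 − 4.515 − 0.87 = 15.895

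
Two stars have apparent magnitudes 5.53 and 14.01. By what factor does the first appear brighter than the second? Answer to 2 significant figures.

Δm = 5.53 − (14.01) = -8.48
Flux ratio = 10^(−0.4 Δm) = 10^(−0.4 × -8.48) = 10^3.392 = 2466

2500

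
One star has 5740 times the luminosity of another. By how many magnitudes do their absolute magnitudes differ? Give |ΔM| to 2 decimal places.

|ΔM| ≈ 9.40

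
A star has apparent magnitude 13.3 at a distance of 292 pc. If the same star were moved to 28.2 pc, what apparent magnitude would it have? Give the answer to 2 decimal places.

Flux ∝ 1/d², so Δm = 5 log₁₀(d₂/d₁) = 5 log₁₀(28.2/292) = -5.076
m₂ = m₁ + Δm = 13.3 + (-5.076) = 8.224

m ≈ 8.22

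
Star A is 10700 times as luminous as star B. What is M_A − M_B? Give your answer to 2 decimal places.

M_A − M_B ≈ -10.07

Pogson: ΔM = −2.5 log₁₀(ratio) = −2.5 log₁₀(10700) = −2.5 × 4.0294 = -10.073
Star A is brighter, so it has the smaller magnitude: the difference is negative.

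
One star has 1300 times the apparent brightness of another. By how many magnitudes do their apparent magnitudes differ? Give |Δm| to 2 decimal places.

|Δm| ≈ 7.78

Pogson: Δm = −2.5 log₁₀(ratio) = −2.5 log₁₀(1300) = −2.5 × 3.1139 = -7.785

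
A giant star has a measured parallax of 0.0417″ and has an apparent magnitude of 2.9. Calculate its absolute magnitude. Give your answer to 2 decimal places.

d = 1/p = 1/0.0417″ = 23.98 pc
5 log₁₀(d/10 pc) = 5 log₁₀(23.98) − 5 = 1.899
M = m − 5 log₁₀(d/10) = 2.9 − 1.899 = 1.001

M ≈ 1.00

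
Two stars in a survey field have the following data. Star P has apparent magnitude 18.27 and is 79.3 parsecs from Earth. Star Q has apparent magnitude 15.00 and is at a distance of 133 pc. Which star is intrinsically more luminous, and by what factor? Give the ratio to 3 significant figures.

Star Q is more luminous, by a factor of 57.2.

Star P: M = m − 5 log₁₀ d + 5 = 18.27 − 5·1.8993 + 5 = 13.774
Star Q: M = m − 5 log₁₀ d + 5 = 15.00 − 5·2.1239 + 5 = 9.381
ΔM = M_P − M_Q = 13.774 − (9.381) = 4.393; smaller M is more luminous → Star Q.
L ratio = 10^(0.4 |ΔM|) = 10^1.757 = 57.17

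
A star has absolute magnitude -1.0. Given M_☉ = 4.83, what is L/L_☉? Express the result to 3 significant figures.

L/L_☉ ≈ 215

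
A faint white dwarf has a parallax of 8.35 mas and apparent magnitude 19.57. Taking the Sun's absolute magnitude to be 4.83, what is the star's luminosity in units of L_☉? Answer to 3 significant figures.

L/L_☉ ≈ 1.82×10^-4

d = 1/p = 1000/8.35 mas = 119.8 pc
M = m − 5 log₁₀ d + 5 = 19.57 − 5·2.0783 + 5 = 14.178
M − M_☉ = 14.178 − 4.83 = 9.348
L/L_☉ = 10^(−0.4 × 9.348) = 1.822×10^-4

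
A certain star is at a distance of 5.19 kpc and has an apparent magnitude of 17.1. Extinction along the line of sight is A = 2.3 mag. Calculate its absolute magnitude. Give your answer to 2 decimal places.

M ≈ 1.22

d = 5.19 kpc = 5190 pc
5 log₁₀(d/10 pc) = 5 log₁₀(5190) − 5 = 13.576
M = m − 5 log₁₀(d/10) − A = 17.1 − 13.576 − 2.3 = 1.224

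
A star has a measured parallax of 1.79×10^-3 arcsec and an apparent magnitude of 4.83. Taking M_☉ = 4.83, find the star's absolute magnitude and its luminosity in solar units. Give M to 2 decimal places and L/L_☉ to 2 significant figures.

M ≈ -3.91; L/L_☉ ≈ 3100

d = 1/p = 1/1.79×10^-3″ = 558.7 pc
M = m − 5 log₁₀ d + 5 = 4.83 − 5·2.7471 + 5 = -3.906
M − M_☉ = -3.906 − 4.83 = -8.736
L/L_☉ = 10^(−0.4 × -8.736) = 3121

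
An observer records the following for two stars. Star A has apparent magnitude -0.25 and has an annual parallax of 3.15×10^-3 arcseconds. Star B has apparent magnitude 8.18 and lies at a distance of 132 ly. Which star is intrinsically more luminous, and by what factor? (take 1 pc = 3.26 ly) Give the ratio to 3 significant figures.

Star A is more luminous, by a factor of 145000.

Star A: d = 1/p = 1/3.15×10^-3″ = 317.5 pc
Star A: M = m − 5 log₁₀ d + 5 = -0.25 − 5·2.5017 + 5 = -7.758
Star B: d = 132 ly / 3.26 = 40.49 pc
Star B: M = m − 5 log₁₀ d + 5 = 8.18 − 5·1.6074 + 5 = 5.143
ΔM = M_A − M_B = -7.758 − (5.143) = -12.902; smaller M is more luminous → Star A.
L ratio = 10^(0.4 |ΔM|) = 10^5.161 = 144800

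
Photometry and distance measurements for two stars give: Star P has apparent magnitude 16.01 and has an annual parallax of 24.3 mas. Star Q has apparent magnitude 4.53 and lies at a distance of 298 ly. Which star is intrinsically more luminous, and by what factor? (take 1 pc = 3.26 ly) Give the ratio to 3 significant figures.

Star Q is more luminous, by a factor of 193000.

Star P: p = 24.3 mas = 0.0243″ → d = 1/p = 41.15 pc
Star P: M = m − 5 log₁₀ d + 5 = 16.01 − 5·1.6144 + 5 = 12.938
Star Q: d = 298 ly / 3.26 = 91.41 pc
Star Q: M = m − 5 log₁₀ d + 5 = 4.53 − 5·1.9610 + 5 = -0.275
ΔM = M_P − M_Q = 12.938 − (-0.275) = 13.213; smaller M is more luminous → Star Q.
L ratio = 10^(0.4 |ΔM|) = 10^5.285 = 192800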